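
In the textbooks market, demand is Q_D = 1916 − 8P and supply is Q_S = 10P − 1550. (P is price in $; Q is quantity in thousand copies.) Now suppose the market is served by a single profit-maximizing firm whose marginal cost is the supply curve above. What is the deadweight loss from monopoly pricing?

$2023.88 thousand

In inverse form: demand P = 239.5 − 0.125Q, supply P = 155 + 0.1Q.
Competitive equilibrium: 239.5 − 0.125Q = 155 + 0.1Q → Q* = 375.5556, P* = 192.5556.
Marginal revenue: MR = 239.5 − 0.25Q. Set MR = MC: 239.5 − 0.25Q = 155 + 0.1Q → Q_m = 241.4286.
Price P_m = 239.5 − 0.125·241.4286 = 209.3214; MC(Q_m) = 155 + 0.1·241.4286 = 179.1429.
Competitive Q* = 375.5556, so ΔQ = 134.127; wedge = 209.3214 − 179.1429 = 30.1785.
Welfare loss = ½ × 134.127 × 30.1785 = $2023.88 thousand.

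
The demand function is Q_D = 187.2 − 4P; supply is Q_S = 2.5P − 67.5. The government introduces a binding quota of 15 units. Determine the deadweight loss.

In inverse form: demand P = 46.8 − 0.25Q, supply P = 27 + 0.4Q.
Competitive equilibrium: 46.8 − 0.25Q = 27 + 0.4Q → Q* = 30.4615, P* = 39.1846.
At Q = 15: demand price = 46.8 − 0.25·15 = 43.05; supply price = 27 + 0.4·15 = 33.
ΔQ = 30.4615 − 15 = 15.4615; wedge = 43.05 − 33 = 10.05.
Welfare loss = ½ × 15.4615 × 10.05 = 77.69.

77.69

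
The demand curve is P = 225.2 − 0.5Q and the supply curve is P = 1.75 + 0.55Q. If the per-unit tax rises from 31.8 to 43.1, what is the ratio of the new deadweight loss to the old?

1.837

Competitive equilibrium: 225.2 − 0.5Q = 1.75 + 0.55Q → Q* = 212.8095, P* = 118.7952.
For a per-unit tax t: ΔQ = t/1.05, so DWL = ½·t·(t/1.05) = t²/2.1.
At t = 31.8: DWL = 481.543. At t = 43.1: DWL = 884.576.
Ratio = (43.1/31.8)² = 1.837.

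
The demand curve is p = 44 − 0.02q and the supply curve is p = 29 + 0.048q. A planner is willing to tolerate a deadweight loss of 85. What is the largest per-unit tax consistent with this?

3.4

Competitive equilibrium: 44 − 0.02q = 29 + 0.048q → q* = 220.5882, p* = 39.5882.
A tax t gives Δq = t/0.068 and wedge t, so DWL = t²/0.136.
t²/0.136 = 85 → t² = 11.56 → t = 3.4.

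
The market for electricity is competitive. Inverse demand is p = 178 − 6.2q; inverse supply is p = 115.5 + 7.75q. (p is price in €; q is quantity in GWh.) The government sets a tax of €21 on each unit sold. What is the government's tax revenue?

Competitive equilibrium: 178 − 6.2q = 115.5 + 7.75q → q* = 4.4803, p* = 150.2222.
With the tax, the buyer price exceeds the seller price by 21: (178 − 6.2q) − (115.5 + 7.75q) = 21 → q' = 2.9749.
Tax revenue = 21 × 2.9749 = €62.47.

€62.47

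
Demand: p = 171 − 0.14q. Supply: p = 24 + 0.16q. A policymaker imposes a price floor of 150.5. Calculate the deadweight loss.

17706.20

Competitive equilibrium: 171 − 0.14q = 24 + 0.16q → q* = 490, p* = 102.4.
At the floor p = 150.5, quantity demanded = (171 − 150.5)/0.14 = 146.42857.
Sellers' marginal cost at q' = 146.42857: 24 + 0.16·146.42857 = 47.42857.
Δq = 490 − 146.42857 = 343.57143; wedge = 150.5 − 47.42857 = 103.07143.
Welfare loss = ½ × 343.57143 × 103.07143 = 17706.20.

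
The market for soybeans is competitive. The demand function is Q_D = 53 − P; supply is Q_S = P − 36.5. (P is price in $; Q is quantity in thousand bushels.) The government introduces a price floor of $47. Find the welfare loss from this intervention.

In inverse form: demand P = 53 − Q, supply P = 36.5 + Q.
Competitive equilibrium: 53 − Q = 36.5 + Q → Q* = 8.25, P* = 44.75.
At the floor P = 47, quantity demanded = (53 − 47)/1 = 6.
Sellers' marginal cost at Q' = 6: 36.5 + 1·6 = 42.5.
ΔQ = 8.25 − 6 = 2.25; wedge = 47 − 42.5 = 4.5.
Deadweight loss = ½ × 2.25 × 4.5 = $5.06 thousand.

$5.06 thousand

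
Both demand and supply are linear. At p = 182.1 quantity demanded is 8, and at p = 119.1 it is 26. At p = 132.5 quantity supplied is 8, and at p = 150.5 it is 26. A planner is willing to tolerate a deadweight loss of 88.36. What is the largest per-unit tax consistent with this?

28.2

Demand slope = (119.1 − 182.1)/(26 − 8) = −3.5, so p = 210.1 − 3.5q.
Supply slope = (150.5 − 132.5)/(26 − 8) = 1, so p = 124.5 + q.
Competitive equilibrium: 210.1 − 3.5q = 124.5 + q → q* = 19.0222, p* = 143.5222.
A tax t gives Δq = t/4.5 and wedge t, so DWL = t²/9.
t²/9 = 88.36 → t² = 795.24 → t = 28.2.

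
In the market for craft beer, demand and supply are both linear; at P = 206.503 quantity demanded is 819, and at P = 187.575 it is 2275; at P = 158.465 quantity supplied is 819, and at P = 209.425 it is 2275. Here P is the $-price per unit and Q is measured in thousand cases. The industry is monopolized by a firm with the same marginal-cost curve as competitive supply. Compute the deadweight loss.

$3609.79 thousand

Demand slope = (187.575 − 206.503)/(2275 − 819) = −0.013, so P = 217.15 − 0.013Q.
Supply slope = (209.425 − 158.465)/(2275 − 819) = 0.035, so P = 129.8 + 0.035Q.
Competitive equilibrium: 217.15 − 0.013Q = 129.8 + 0.035Q → Q* = 1819.79167, P* = 193.49271.
Marginal revenue: MR = 217.15 − 0.026Q. Set MR = MC: 217.15 − 0.026Q = 129.8 + 0.035Q → Q_m = 1431.96721.
Price P_m = 217.15 − 0.013·1431.96721 = 198.53443; MC(Q_m) = 129.8 + 0.035·1431.96721 = 179.91885.
Competitive Q* = 1819.79167, so ΔQ = 387.82446; wedge = 198.53443 − 179.91885 = 18.61558.
Welfare loss = ½ × 387.82446 × 18.61558 = $3609.79 thousand.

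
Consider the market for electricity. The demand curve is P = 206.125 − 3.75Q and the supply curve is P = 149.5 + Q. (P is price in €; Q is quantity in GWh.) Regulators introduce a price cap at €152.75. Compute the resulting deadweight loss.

Competitive equilibrium: 206.125 − 3.75Q = 149.5 + Q → Q* = 11.9211, P* = 161.4211.
At the ceiling P = 152.75, quantity supplied = (152.75 − 149.5)/1 = 3.25.
Willingness to pay at Q' = 3.25: 206.125 − 3.75·3.25 = 193.9375.
ΔQ = 11.9211 − 3.25 = 8.6711; wedge = 193.9375 − 152.75 = 41.1875.
Welfare loss = ½ × 8.6711 × 41.1875 = €178.57.

€178.57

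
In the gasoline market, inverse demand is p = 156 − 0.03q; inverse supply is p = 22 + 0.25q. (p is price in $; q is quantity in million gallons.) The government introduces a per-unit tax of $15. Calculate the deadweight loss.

$401.79 million

Competitive equilibrium: 156 − 0.03q = 22 + 0.25q → q* = 478.5714, p* = 141.6429.
With the tax, the buyer price exceeds the seller price by 15: (156 − 0.03q) − (22 + 0.25q) = 15 → q' = 425.
Δq = 478.5714 − 425 = 53.5714; the wedge equals the tax, 15.
The triangle = ½ × 53.5714 × 15 = $401.79 million.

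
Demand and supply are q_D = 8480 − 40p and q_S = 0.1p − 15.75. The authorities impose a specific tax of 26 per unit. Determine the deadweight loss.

In inverse form: demand p = 212 − 0.025q, supply p = 157.5 + 10q.
Competitive equilibrium: 212 − 0.025q = 157.5 + 10q → q* = 5.4364, p* = 211.8641.
With the tax, the buyer price exceeds the seller price by 26: (212 − 0.025q) − (157.5 + 10q) = 26 → q' = 2.8429.
Δq = 5.4364 − 2.8429 = 2.5935; the wedge equals the tax, 26.
Deadweight loss = ½ × 2.5935 × 26 = 33.72.

33.72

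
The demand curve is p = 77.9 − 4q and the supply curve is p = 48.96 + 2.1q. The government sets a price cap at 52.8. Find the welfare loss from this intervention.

25.93

Competitive equilibrium: 77.9 − 4q = 48.96 + 2.1q → q* = 4.7443, p* = 58.923.
At the ceiling p = 52.8, quantity supplied = (52.8 − 48.96)/2.1 = 1.8286.
Willingness to pay at q' = 1.8286: 77.9 − 4·1.8286 = 70.5856.
Δq = 4.7443 − 1.8286 = 2.9157; wedge = 70.5856 − 52.8 = 17.7856.
Welfare loss = ½ × 2.9157 × 17.7856 = 25.93.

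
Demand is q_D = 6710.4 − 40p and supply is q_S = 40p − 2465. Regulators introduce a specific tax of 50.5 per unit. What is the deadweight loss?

25502.50

In inverse form: demand p = 167.76 − 0.025q, supply p = 61.625 + 0.025q.
Competitive equilibrium: 167.76 − 0.025q = 61.625 + 0.025q → q* = 2122.7, p* = 114.6925.
With the tax, the buyer price exceeds the seller price by 50.5: (167.76 − 0.025q) − (61.625 + 0.025q) = 50.5 → q' = 1112.7.
Δq = 2122.7 − 1112.7 = 1010; the wedge equals the tax, 50.5.
The triangle = ½ × 1010 × 50.5 = 25502.50.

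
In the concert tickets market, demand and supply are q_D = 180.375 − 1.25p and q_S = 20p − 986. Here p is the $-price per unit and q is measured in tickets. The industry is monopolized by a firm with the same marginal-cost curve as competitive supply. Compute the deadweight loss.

$1247.99

In inverse form: demand p = 144.3 − 0.8q, supply p = 49.3 + 0.05q.
Competitive equilibrium: 144.3 − 0.8q = 49.3 + 0.05q → q* = 111.7647, p* = 54.8882.
Marginal revenue: MR = 144.3 − 1.6q. Set MR = MC: 144.3 − 1.6q = 49.3 + 0.05q → q_m = 57.5758.
Price p_m = 144.3 − 0.8·57.5758 = 98.2394; MC(q_m) = 49.3 + 0.05·57.5758 = 52.1788.
Competitive q* = 111.7647, so Δq = 54.1889; wedge = 98.2394 − 52.1788 = 46.0606.
DWL = ½ × 54.1889 × 46.0606 = $1247.99.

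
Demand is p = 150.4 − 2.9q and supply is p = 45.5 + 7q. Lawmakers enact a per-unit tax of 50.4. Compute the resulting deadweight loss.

128.29

Competitive equilibrium: 150.4 − 2.9q = 45.5 + 7q → q* = 10.596, p* = 119.6717.
With the tax, the buyer price exceeds the seller price by 50.4: (150.4 − 2.9q) − (45.5 + 7q) = 50.4 → q' = 5.5051.
Δq = 10.596 − 5.5051 = 5.0909; the wedge equals the tax, 50.4.
The triangle = ½ × 5.0909 × 50.4 = 128.29.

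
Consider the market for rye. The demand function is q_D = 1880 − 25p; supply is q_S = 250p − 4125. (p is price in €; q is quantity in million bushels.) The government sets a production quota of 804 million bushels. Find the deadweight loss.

In inverse form: demand p = 75.2 − 0.04q, supply p = 16.5 + 0.004q.
Competitive equilibrium: 75.2 − 0.04q = 16.5 + 0.004q → q* = 1334.0909, p* = 21.8364.
At q = 804: demand price = 75.2 − 0.04·804 = 43.04; supply price = 16.5 + 0.004·804 = 19.716.
Δq = 1334.0909 − 804 = 530.0909; wedge = 43.04 − 19.716 = 23.324.
DWL = ½ × 530.0909 × 23.324 = €6181.92 million.

€6181.92 million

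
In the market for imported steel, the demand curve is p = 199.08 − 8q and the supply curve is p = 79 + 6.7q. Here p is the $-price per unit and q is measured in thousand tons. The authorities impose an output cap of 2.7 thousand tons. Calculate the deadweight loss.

Competitive equilibrium: 199.08 − 8q = 79 + 6.7q → q* = 8.1687, p* = 133.7303.
At q = 2.7: demand price = 199.08 − 8·2.7 = 177.48; supply price = 79 + 6.7·2.7 = 97.09.
Δq = 8.1687 − 2.7 = 5.4687; wedge = 177.48 − 97.09 = 80.39.
Deadweight loss = ½ × 5.4687 × 80.39 = $219.81 thousand.

$219.81 thousand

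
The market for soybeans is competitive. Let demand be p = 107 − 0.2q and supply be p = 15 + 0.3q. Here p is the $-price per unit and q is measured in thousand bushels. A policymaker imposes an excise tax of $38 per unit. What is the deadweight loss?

Competitive equilibrium: 107 − 0.2q = 15 + 0.3q → q* = 184, p* = 70.2.
With the tax, the buyer price exceeds the seller price by 38: (107 − 0.2q) − (15 + 0.3q) = 38 → q' = 108.
Δq = 184 − 108 = 76; the wedge equals the tax, 38.
The triangle = ½ × 76 × 38 = $1444 thousand.

$1444 thousand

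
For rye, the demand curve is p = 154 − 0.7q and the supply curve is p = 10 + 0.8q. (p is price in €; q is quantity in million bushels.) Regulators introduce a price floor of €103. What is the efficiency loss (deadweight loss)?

Competitive equilibrium: 154 − 0.7q = 10 + 0.8q → q* = 96, p* = 86.8.
At the floor p = 103, quantity demanded = (154 − 103)/0.7 = 72.8571.
Sellers' marginal cost at q' = 72.8571: 10 + 0.8·72.8571 = 68.2857.
Δq = 96 − 72.8571 = 23.1429; wedge = 103 − 68.2857 = 34.7143.
DWL = ½ × 23.1429 × 34.7143 = €401.69 million.

€401.69 million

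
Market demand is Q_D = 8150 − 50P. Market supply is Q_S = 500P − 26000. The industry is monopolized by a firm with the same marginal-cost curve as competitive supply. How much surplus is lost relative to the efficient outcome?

63497.22

In inverse form: demand P = 163 − 0.02Q, supply P = 52 + 0.002Q.
Competitive equilibrium: 163 − 0.02Q = 52 + 0.002Q → Q* = 5045.454545, P* = 62.090909.
Marginal revenue: MR = 163 − 0.04Q. Set MR = MC: 163 − 0.04Q = 52 + 0.002Q → Q_m = 2642.857143.
Price P_m = 163 − 0.02·2642.857143 = 110.142857; MC(Q_m) = 52 + 0.002·2642.857143 = 57.285714.
Competitive Q* = 5045.454545, so ΔQ = 2402.597402; wedge = 110.142857 − 57.285714 = 52.857143.
DWL = ½ × 2402.597402 × 52.857143 = 63497.22.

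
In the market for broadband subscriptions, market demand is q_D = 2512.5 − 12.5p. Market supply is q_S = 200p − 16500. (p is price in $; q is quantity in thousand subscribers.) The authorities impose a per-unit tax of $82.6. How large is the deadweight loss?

In inverse form: demand p = 201 − 0.08q, supply p = 82.5 + 0.005q.
Competitive equilibrium: 201 − 0.08q = 82.5 + 0.005q → q* = 1394.1176, p* = 89.4706.
With the tax, the buyer price exceeds the seller price by 82.6: (201 − 0.08q) − (82.5 + 0.005q) = 82.6 → q' = 422.3529.
Δq = 1394.1176 − 422.3529 = 971.7647; the wedge equals the tax, 82.6.
Deadweight loss = ½ × 971.7647 × 82.6 = $40133.88 thousand.

$40133.88 thousand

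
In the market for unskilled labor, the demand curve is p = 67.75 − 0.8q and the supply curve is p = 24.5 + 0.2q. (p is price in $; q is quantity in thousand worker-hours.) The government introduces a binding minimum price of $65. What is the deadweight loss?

$792.52 thousand

Competitive equilibrium: 67.75 − 0.8q = 24.5 + 0.2q → q* = 43.25, p* = 33.15.
At the floor p = 65, quantity demanded = (67.75 − 65)/0.8 = 3.4375.
Sellers' marginal cost at q' = 3.4375: 24.5 + 0.2·3.4375 = 25.1875.
Δq = 43.25 − 3.4375 = 39.8125; wedge = 65 − 25.1875 = 39.8125.
The triangle = ½ × 39.8125 × 39.8125 = $792.52 thousand.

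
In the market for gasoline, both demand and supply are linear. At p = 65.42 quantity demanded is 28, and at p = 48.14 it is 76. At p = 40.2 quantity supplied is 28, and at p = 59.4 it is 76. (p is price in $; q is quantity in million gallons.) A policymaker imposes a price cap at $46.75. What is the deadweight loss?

Demand slope = (48.14 − 65.42)/(76 − 28) = −0.36, so p = 75.5 − 0.36q.
Supply slope = (59.4 − 40.2)/(76 − 28) = 0.4, so p = 29 + 0.4q.
Competitive equilibrium: 75.5 − 0.36q = 29 + 0.4q → q* = 61.1842, p* = 53.4737.
At the ceiling p = 46.75, quantity supplied = (46.75 − 29)/0.4 = 44.375.
Willingness to pay at q' = 44.375: 75.5 − 0.36·44.375 = 59.525.
Δq = 61.1842 − 44.375 = 16.8092; wedge = 59.525 − 46.75 = 12.775.
DWL = ½ × 16.8092 × 12.775 = $107.37 million.

$107.37 million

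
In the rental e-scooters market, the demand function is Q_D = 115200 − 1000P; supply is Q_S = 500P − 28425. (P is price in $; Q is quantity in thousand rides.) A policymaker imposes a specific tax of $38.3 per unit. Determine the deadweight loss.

$244481.67 thousand

In inverse form: demand P = 115.2 − 0.001Q, supply P = 56.85 + 0.002Q.
Competitive equilibrium: 115.2 − 0.001Q = 56.85 + 0.002Q → Q* = 19450, P* = 95.75.
With the tax, the buyer price exceeds the seller price by 38.3: (115.2 − 0.001Q) − (56.85 + 0.002Q) = 38.3 → Q' = 6683.3333.
ΔQ = 19450 − 6683.3333 = 12766.6667; the wedge equals the tax, 38.3.
DWL = ½ × 12766.6667 × 38.3 = $244481.67 thousand.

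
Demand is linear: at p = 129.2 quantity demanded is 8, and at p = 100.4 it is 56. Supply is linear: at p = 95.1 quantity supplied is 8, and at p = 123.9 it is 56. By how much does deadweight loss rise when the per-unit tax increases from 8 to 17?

Demand slope = (100.4 − 129.2)/(56 − 8) = −0.6, so p = 134 − 0.6q.
Supply slope = (123.9 − 95.1)/(56 − 8) = 0.6, so p = 90.3 + 0.6q.
Competitive equilibrium: 134 − 0.6q = 90.3 + 0.6q → q* = 36.4167, p* = 112.15.
For a per-unit tax t: Δq = t/1.2, so DWL = ½·t·(t/1.2) = t²/2.4.
At t = 8: DWL = 26.667. At t = 17: DWL = 120.417.
Increase = 120.417 − 26.667 = 93.75.

93.75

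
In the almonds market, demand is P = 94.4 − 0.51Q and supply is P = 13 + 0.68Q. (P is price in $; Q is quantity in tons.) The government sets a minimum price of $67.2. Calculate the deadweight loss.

Competitive equilibrium: 94.4 − 0.51Q = 13 + 0.68Q → Q* = 68.4034, P* = 59.5143.
At the floor P = 67.2, quantity demanded = (94.4 − 67.2)/0.51 = 53.3333.
Sellers' marginal cost at Q' = 53.3333: 13 + 0.68·53.3333 = 49.2666.
ΔQ = 68.4034 − 53.3333 = 15.0701; wedge = 67.2 − 49.2666 = 17.9334.
DWL = ½ × 15.0701 × 17.9334 = $135.13.

$135.13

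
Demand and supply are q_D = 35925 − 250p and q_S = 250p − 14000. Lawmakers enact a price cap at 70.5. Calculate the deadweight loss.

In inverse form: demand p = 143.7 − 0.004q, supply p = 56 + 0.004q.
Competitive equilibrium: 143.7 − 0.004q = 56 + 0.004q → q* = 10962.5, p* = 99.85.
At the ceiling p = 70.5, quantity supplied = (70.5 − 56)/0.004 = 3625.
Willingness to pay at q' = 3625: 143.7 − 0.004·3625 = 129.2.
Δq = 10962.5 − 3625 = 7337.5; wedge = 129.2 − 70.5 = 58.7.
Deadweight loss = ½ × 7337.5 × 58.7 = 215355.625.

215355.625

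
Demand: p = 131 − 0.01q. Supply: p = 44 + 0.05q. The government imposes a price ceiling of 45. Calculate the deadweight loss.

Competitive equilibrium: 131 − 0.01q = 44 + 0.05q → q* = 1450, p* = 116.5.
At the ceiling p = 45, quantity supplied = (45 − 44)/0.05 = 20.
Willingness to pay at q' = 20: 131 − 0.01·20 = 130.8.
Δq = 1450 − 20 = 1430; wedge = 130.8 − 45 = 85.8.
The triangle = ½ × 1430 × 85.8 = 61347.

61347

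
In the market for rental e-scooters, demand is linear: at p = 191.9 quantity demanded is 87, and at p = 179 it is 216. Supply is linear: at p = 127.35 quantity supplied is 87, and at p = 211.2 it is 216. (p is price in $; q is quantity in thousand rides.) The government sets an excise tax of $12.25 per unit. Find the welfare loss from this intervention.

$100.04 thousand

Demand slope = (179 − 191.9)/(216 − 87) = −0.1, so p = 200.6 − 0.1q.
Supply slope = (211.2 − 127.35)/(216 − 87) = 0.65, so p = 70.8 + 0.65q.
Competitive equilibrium: 200.6 − 0.1q = 70.8 + 0.65q → q* = 173.0667, p* = 183.2933.
With the tax, the buyer price exceeds the seller price by 12.25: (200.6 − 0.1q) − (70.8 + 0.65q) = 12.25 → q' = 156.7333.
Δq = 173.0667 − 156.7333 = 16.3334; the wedge equals the tax, 12.25.
Deadweight loss = ½ × 16.3334 × 12.25 = $100.04 thousand.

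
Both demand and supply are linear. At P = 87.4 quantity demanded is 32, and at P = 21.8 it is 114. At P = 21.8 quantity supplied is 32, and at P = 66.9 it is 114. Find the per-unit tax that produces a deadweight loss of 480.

Demand slope = (21.8 − 87.4)/(114 − 32) = −0.8, so P = 113 − 0.8Q.
Supply slope = (66.9 − 21.8)/(114 − 32) = 0.55, so P = 4.2 + 0.55Q.
Competitive equilibrium: 113 − 0.8Q = 4.2 + 0.55Q → Q* = 80.5926, P* = 48.5259.
A tax t gives ΔQ = t/1.35 and wedge t, so DWL = t²/2.7.
t²/2.7 = 480 → t² = 1296 → t = 36.

36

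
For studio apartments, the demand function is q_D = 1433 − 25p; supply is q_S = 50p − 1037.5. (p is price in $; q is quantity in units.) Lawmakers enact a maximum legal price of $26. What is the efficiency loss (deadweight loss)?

In inverse form: demand p = 57.32 − 0.04q, supply p = 20.75 + 0.02q.
Competitive equilibrium: 57.32 − 0.04q = 20.75 + 0.02q → q* = 609.5, p* = 32.94.
At the ceiling p = 26, quantity supplied = (26 − 20.75)/0.02 = 262.5.
Willingness to pay at q' = 262.5: 57.32 − 0.04·262.5 = 46.82.
Δq = 609.5 − 262.5 = 347; wedge = 46.82 − 26 = 20.82.
Deadweight loss = ½ × 347 × 20.82 = $3612.27.

$3612.27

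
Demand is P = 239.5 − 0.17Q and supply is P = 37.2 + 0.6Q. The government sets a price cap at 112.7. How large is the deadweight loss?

7214.88

Competitive equilibrium: 239.5 − 0.17Q = 37.2 + 0.6Q → Q* = 262.7273, P* = 194.8364.
At the ceiling P = 112.7, quantity supplied = (112.7 − 37.2)/0.6 = 125.8333.
Willingness to pay at Q' = 125.8333: 239.5 − 0.17·125.8333 = 218.1083.
ΔQ = 262.7273 − 125.8333 = 136.894; wedge = 218.1083 − 112.7 = 105.4083.
The triangle = ½ × 136.894 × 105.4083 = 7214.88.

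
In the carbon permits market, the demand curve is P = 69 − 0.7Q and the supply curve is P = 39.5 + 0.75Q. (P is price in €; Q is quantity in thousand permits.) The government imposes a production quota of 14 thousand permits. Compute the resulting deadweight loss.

Competitive equilibrium: 69 − 0.7Q = 39.5 + 0.75Q → Q* = 20.3448, P* = 54.7586.
At Q = 14: demand price = 69 − 0.7·14 = 59.2; supply price = 39.5 + 0.75·14 = 50.
ΔQ = 20.3448 − 14 = 6.3448; wedge = 59.2 − 50 = 9.2.
Welfare loss = ½ × 6.3448 × 9.2 = €29.19 thousand.

€29.19 thousand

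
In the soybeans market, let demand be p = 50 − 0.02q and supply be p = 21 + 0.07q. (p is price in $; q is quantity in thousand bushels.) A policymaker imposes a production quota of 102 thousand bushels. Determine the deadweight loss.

$2182.40 thousand

Competitive equilibrium: 50 − 0.02q = 21 + 0.07q → q* = 322.2222, p* = 43.5556.
At q = 102: demand price = 50 − 0.02·102 = 47.96; supply price = 21 + 0.07·102 = 28.14.
Δq = 322.2222 − 102 = 220.2222; wedge = 47.96 − 28.14 = 19.82.
Welfare loss = ½ × 220.2222 × 19.82 = $2182.40 thousand.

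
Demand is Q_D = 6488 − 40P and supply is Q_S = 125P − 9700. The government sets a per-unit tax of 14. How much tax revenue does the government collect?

29951.52

In inverse form: demand P = 162.2 − 0.025Q, supply P = 77.6 + 0.008Q.
Competitive equilibrium: 162.2 − 0.025Q = 77.6 + 0.008Q → Q* = 2563.63636, P* = 98.10909.
With the tax, the buyer price exceeds the seller price by 14: (162.2 − 0.025Q) − (77.6 + 0.008Q) = 14 → Q' = 2139.39394.
Tax revenue = 14 × 2139.39394 = 29951.52.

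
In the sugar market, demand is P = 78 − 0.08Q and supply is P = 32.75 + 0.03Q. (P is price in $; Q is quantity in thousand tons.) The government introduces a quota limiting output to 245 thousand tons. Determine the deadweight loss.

Competitive equilibrium: 78 − 0.08Q = 32.75 + 0.03Q → Q* = 411.3636, P* = 45.0909.
At Q = 245: demand price = 78 − 0.08·245 = 58.4; supply price = 32.75 + 0.03·245 = 40.1.
ΔQ = 411.3636 − 245 = 166.3636; wedge = 58.4 − 40.1 = 18.3.
Deadweight loss = ½ × 166.3636 × 18.3 = $1522.23 thousand.

$1522.23 thousand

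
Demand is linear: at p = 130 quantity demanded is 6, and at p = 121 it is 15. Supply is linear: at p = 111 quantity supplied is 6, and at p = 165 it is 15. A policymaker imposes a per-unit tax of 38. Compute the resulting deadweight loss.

103.14

Demand slope = (121 − 130)/(15 − 6) = −1, so p = 136 − q.
Supply slope = (165 − 111)/(15 − 6) = 6, so p = 75 + 6q.
Competitive equilibrium: 136 − q = 75 + 6q → q* = 8.7143, p* = 127.2857.
With the tax, the buyer price exceeds the seller price by 38: (136 − q) − (75 + 6q) = 38 → q' = 3.2857.
Δq = 8.7143 − 3.2857 = 5.4286; the wedge equals the tax, 38.
Deadweight loss = ½ × 5.4286 × 38 = 103.14.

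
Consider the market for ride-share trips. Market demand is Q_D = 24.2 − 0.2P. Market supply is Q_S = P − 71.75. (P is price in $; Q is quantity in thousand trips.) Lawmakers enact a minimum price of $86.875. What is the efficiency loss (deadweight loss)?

In inverse form: demand P = 121 − 5Q, supply P = 71.75 + Q.
Competitive equilibrium: 121 − 5Q = 71.75 + Q → Q* = 8.2083, P* = 79.9583.
At the floor P = 86.875, quantity demanded = (121 − 86.875)/5 = 6.825.
Sellers' marginal cost at Q' = 6.825: 71.75 + 1·6.825 = 78.575.
ΔQ = 8.2083 − 6.825 = 1.3833; wedge = 86.875 − 78.575 = 8.3.
The triangle = ½ × 1.3833 × 8.3 = $5.74 thousand.

$5.74 thousand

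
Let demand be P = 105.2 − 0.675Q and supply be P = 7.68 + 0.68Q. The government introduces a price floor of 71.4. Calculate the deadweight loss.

324.83

Competitive equilibrium: 105.2 − 0.675Q = 7.68 + 0.68Q → Q* = 71.9705, P* = 56.6199.
At the floor P = 71.4, quantity demanded = (105.2 − 71.4)/0.675 = 50.0741.
Sellers' marginal cost at Q' = 50.0741: 7.68 + 0.68·50.0741 = 41.7304.
ΔQ = 71.9705 − 50.0741 = 21.8964; wedge = 71.4 − 41.7304 = 29.6696.
Welfare loss = ½ × 21.8964 × 29.6696 = 324.83.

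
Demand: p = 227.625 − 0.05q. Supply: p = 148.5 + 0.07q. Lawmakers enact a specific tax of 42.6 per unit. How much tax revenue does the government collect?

12966.375

Competitive equilibrium: 227.625 − 0.05q = 148.5 + 0.07q → q* = 659.375, p* = 194.6563.
With the tax, the buyer price exceeds the seller price by 42.6: (227.625 − 0.05q) − (148.5 + 0.07q) = 42.6 → q' = 304.375.
Tax revenue = 42.6 × 304.375 = 12966.375.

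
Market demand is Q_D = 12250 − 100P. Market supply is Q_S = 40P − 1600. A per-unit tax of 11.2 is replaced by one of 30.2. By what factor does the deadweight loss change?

7.271

In inverse form: demand P = 122.5 − 0.01Q, supply P = 40 + 0.025Q.
Competitive equilibrium: 122.5 − 0.01Q = 40 + 0.025Q → Q* = 2357.1429, P* = 98.9286.
For a per-unit tax t: ΔQ = t/0.035, so DWL = ½·t·(t/0.035) = t²/0.07.
At t = 11.2: DWL = 1792. At t = 30.2: DWL = 13029.143.
Ratio = (30.2/11.2)² = 7.271.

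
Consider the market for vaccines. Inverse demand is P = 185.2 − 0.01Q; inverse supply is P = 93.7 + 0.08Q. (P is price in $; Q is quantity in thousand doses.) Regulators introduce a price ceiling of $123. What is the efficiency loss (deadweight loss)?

$19036.88 thousand

Competitive equilibrium: 185.2 − 0.01Q = 93.7 + 0.08Q → Q* = 1016.6667, P* = 175.0333.
At the ceiling P = 123, quantity supplied = (123 − 93.7)/0.08 = 366.25.
Willingness to pay at Q' = 366.25: 185.2 − 0.01·366.25 = 181.5375.
ΔQ = 1016.6667 − 366.25 = 650.4167; wedge = 181.5375 − 123 = 58.5375.
Deadweight loss = ½ × 650.4167 × 58.5375 = $19036.88 thousand.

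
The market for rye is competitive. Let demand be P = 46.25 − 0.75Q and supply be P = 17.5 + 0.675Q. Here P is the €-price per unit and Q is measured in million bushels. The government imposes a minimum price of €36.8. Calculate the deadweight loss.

€40.89 million

Competitive equilibrium: 46.25 − 0.75Q = 17.5 + 0.675Q → Q* = 20.1754, P* = 31.1184.
At the floor P = 36.8, quantity demanded = (46.25 − 36.8)/0.75 = 12.6.
Sellers' marginal cost at Q' = 12.6: 17.5 + 0.675·12.6 = 26.005.
ΔQ = 20.1754 − 12.6 = 7.5754; wedge = 36.8 − 26.005 = 10.795.
Deadweight loss = ½ × 7.5754 × 10.795 = €40.89 million.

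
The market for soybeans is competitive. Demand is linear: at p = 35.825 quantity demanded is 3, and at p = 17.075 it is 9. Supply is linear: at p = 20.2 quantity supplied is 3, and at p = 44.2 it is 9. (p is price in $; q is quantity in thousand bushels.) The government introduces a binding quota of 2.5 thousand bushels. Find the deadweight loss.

$25.84 thousand

Demand slope = (17.075 − 35.825)/(9 − 3) = −3.125, so p = 45.2 − 3.125q.
Supply slope = (44.2 − 20.2)/(9 − 3) = 4, so p = 8.2 + 4q.
Competitive equilibrium: 45.2 − 3.125q = 8.2 + 4q → q* = 5.193, p* = 28.9719.
At q = 2.5: demand price = 45.2 − 3.125·2.5 = 37.3875; supply price = 8.2 + 4·2.5 = 18.2.
Δq = 5.193 − 2.5 = 2.693; wedge = 37.3875 − 18.2 = 19.1875.
DWL = ½ × 2.693 × 19.1875 = $25.84 thousand.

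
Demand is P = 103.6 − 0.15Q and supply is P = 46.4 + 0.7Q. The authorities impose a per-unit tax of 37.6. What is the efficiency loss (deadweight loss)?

Competitive equilibrium: 103.6 − 0.15Q = 46.4 + 0.7Q → Q* = 67.2941, P* = 93.5059.
With the tax, the buyer price exceeds the seller price by 37.6: (103.6 − 0.15Q) − (46.4 + 0.7Q) = 37.6 → Q' = 23.0588.
ΔQ = 67.2941 − 23.0588 = 44.2353; the wedge equals the tax, 37.6.
The triangle = ½ × 44.2353 × 37.6 = 831.62.

831.62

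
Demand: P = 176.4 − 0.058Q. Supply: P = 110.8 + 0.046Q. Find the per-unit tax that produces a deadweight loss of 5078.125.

Competitive equilibrium: 176.4 − 0.058Q = 110.8 + 0.046Q → Q* = 630.7692, P* = 139.8154.
A tax t gives ΔQ = t/0.104 and wedge t, so DWL = t²/0.208.
t²/0.208 = 5078.125 → t² = 1056.25 → t = 32.5.

32.5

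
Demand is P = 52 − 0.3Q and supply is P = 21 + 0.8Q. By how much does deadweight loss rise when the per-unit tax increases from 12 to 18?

Competitive equilibrium: 52 − 0.3Q = 21 + 0.8Q → Q* = 28.1818, P* = 43.5455.
For a per-unit tax t: ΔQ = t/1.1, so DWL = ½·t·(t/1.1) = t²/2.2.
At t = 12: DWL = 65.455. At t = 18: DWL = 147.273.
Increase = 147.273 − 65.455 = 81.82.

81.82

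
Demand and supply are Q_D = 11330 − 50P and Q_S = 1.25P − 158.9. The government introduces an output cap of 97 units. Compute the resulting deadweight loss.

In inverse form: demand P = 226.6 − 0.02Q, supply P = 127.12 + 0.8Q.
Competitive equilibrium: 226.6 − 0.02Q = 127.12 + 0.8Q → Q* = 121.3171, P* = 224.1737.
At Q = 97: demand price = 226.6 − 0.02·97 = 224.66; supply price = 127.12 + 0.8·97 = 204.72.
ΔQ = 121.3171 − 97 = 24.3171; wedge = 224.66 − 204.72 = 19.94.
Welfare loss = ½ × 24.3171 × 19.94 = 242.44.

242.44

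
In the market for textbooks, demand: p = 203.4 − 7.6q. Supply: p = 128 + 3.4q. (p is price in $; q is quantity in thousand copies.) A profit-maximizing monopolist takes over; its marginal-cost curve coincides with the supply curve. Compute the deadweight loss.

Competitive equilibrium: 203.4 − 7.6q = 128 + 3.4q → q* = 6.8545, p* = 151.3055.
Marginal revenue: MR = 203.4 − 15.2q. Set MR = MC: 203.4 − 15.2q = 128 + 3.4q → q_m = 4.0538.
Price p_m = 203.4 − 7.6·4.0538 = 172.5911; MC(q_m) = 128 + 3.4·4.0538 = 141.7829.
Competitive q* = 6.8545, so Δq = 2.8007; wedge = 172.5911 − 141.7829 = 30.8082.
DWL = ½ × 2.8007 × 30.8082 = $43.14 thousand.

$43.14 thousand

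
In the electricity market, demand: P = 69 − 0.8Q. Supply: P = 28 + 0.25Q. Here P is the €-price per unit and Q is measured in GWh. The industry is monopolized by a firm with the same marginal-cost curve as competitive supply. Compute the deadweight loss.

€149.69

Competitive equilibrium: 69 − 0.8Q = 28 + 0.25Q → Q* = 39.0476, P* = 37.7619.
Marginal revenue: MR = 69 − 1.6Q. Set MR = MC: 69 − 1.6Q = 28 + 0.25Q → Q_m = 22.1622.
Price P_m = 69 − 0.8·22.1622 = 51.2702; MC(Q_m) = 28 + 0.25·22.1622 = 33.5406.
Competitive Q* = 39.0476, so ΔQ = 16.8854; wedge = 51.2702 − 33.5406 = 17.7296.
DWL = ½ × 16.8854 × 17.7296 = €149.69.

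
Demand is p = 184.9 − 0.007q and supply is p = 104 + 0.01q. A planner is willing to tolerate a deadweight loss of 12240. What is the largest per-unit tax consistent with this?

Competitive equilibrium: 184.9 − 0.007q = 104 + 0.01q → q* = 4758.8235, p* = 151.5882.
A tax t gives Δq = t/0.017 and wedge t, so DWL = t²/0.034.
t²/0.034 = 12240 → t² = 416.16 → t = 20.4.

20.4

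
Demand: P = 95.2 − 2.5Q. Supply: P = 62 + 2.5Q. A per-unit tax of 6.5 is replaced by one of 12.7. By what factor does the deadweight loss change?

3.818

Competitive equilibrium: 95.2 − 2.5Q = 62 + 2.5Q → Q* = 6.64, P* = 78.6.
For a per-unit tax t: ΔQ = t/5, so DWL = ½·t·(t/5) = t²/10.
At t = 6.5: DWL = 4.225. At t = 12.7: DWL = 16.129.
Ratio = (12.7/6.5)² = 3.818.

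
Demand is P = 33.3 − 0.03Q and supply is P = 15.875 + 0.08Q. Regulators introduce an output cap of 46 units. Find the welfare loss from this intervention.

Competitive equilibrium: 33.3 − 0.03Q = 15.875 + 0.08Q → Q* = 158.4091, P* = 28.5477.
At Q = 46: demand price = 33.3 − 0.03·46 = 31.92; supply price = 15.875 + 0.08·46 = 19.555.
ΔQ = 158.4091 − 46 = 112.4091; wedge = 31.92 − 19.555 = 12.365.
DWL = ½ × 112.4091 × 12.365 = 694.97.

694.97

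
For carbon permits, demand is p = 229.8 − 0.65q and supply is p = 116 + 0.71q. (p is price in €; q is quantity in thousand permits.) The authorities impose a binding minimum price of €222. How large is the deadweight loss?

€3493.51 thousand

Competitive equilibrium: 229.8 − 0.65q = 116 + 0.71q → q* = 83.6765, p* = 175.4103.
At the floor p = 222, quantity demanded = (229.8 − 222)/0.65 = 12.
Sellers' marginal cost at q' = 12: 116 + 0.71·12 = 124.52.
Δq = 83.6765 − 12 = 71.6765; wedge = 222 − 124.52 = 97.48.
Welfare loss = ½ × 71.6765 × 97.48 = €3493.51 thousand.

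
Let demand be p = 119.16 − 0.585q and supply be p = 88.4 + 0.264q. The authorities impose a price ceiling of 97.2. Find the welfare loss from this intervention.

Competitive equilibrium: 119.16 − 0.585q = 88.4 + 0.264q → q* = 36.2309, p* = 97.9649.
At the ceiling p = 97.2, quantity supplied = (97.2 − 88.4)/0.264 = 33.3333.
Willingness to pay at q' = 33.3333: 119.16 − 0.585·33.3333 = 99.66.
Δq = 36.2309 − 33.3333 = 2.8976; wedge = 99.66 − 97.2 = 2.46.
Welfare loss = ½ × 2.8976 × 2.46 = 3.56.

3.56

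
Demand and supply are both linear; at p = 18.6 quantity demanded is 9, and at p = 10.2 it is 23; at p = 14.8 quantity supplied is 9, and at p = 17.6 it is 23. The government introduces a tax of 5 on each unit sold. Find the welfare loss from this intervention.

15.625

Demand slope = (10.2 − 18.6)/(23 − 9) = −0.6, so p = 24 − 0.6q.
Supply slope = (17.6 − 14.8)/(23 − 9) = 0.2, so p = 13 + 0.2q.
Competitive equilibrium: 24 − 0.6q = 13 + 0.2q → q* = 13.75, p* = 15.75.
With the tax, the buyer price exceeds the seller price by 5: (24 − 0.6q) − (13 + 0.2q) = 5 → q' = 7.5.
Δq = 13.75 − 7.5 = 6.25; the wedge equals the tax, 5.
DWL = ½ × 6.25 × 5 = 15.625.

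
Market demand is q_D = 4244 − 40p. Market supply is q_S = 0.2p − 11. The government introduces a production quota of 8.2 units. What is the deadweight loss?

9.74

In inverse form: demand p = 106.1 − 0.025q, supply p = 55 + 5q.
Competitive equilibrium: 106.1 − 0.025q = 55 + 5q → q* = 10.1692, p* = 105.8458.
At q = 8.2: demand price = 106.1 − 0.025·8.2 = 105.895; supply price = 55 + 5·8.2 = 96.
Δq = 10.1692 − 8.2 = 1.9692; wedge = 105.895 − 96 = 9.895.
DWL = ½ × 1.9692 × 9.895 = 9.74.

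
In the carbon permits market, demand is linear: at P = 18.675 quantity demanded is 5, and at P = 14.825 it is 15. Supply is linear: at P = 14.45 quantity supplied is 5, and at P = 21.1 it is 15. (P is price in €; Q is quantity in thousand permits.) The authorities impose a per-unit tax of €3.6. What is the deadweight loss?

€6.17 thousand

Demand slope = (14.825 − 18.675)/(15 − 5) = −0.385, so P = 20.6 − 0.385Q.
Supply slope = (21.1 − 14.45)/(15 − 5) = 0.665, so P = 11.125 + 0.665Q.
Competitive equilibrium: 20.6 − 0.385Q = 11.125 + 0.665Q → Q* = 9.0238, P* = 17.1258.
With the tax, the buyer price exceeds the seller price by 3.6: (20.6 − 0.385Q) − (11.125 + 0.665Q) = 3.6 → Q' = 5.5952.
ΔQ = 9.0238 − 5.5952 = 3.4286; the wedge equals the tax, 3.6.
Welfare loss = ½ × 3.4286 × 3.6 = €6.17 thousand.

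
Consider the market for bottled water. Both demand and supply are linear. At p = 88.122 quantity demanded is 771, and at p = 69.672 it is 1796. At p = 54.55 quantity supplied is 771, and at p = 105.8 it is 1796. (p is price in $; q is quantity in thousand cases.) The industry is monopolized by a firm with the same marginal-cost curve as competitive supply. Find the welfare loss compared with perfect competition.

$2382.35 thousand

Demand slope = (69.672 − 88.122)/(1796 − 771) = −0.018, so p = 102 − 0.018q.
Supply slope = (105.8 − 54.55)/(1796 − 771) = 0.05, so p = 16 + 0.05q.
Competitive equilibrium: 102 − 0.018q = 16 + 0.05q → q* = 1264.7059, p* = 79.2353.
Marginal revenue: MR = 102 − 0.036q. Set MR = MC: 102 − 0.036q = 16 + 0.05q → q_m = 1000.
Price p_m = 102 − 0.018·1000 = 84; MC(q_m) = 16 + 0.05·1000 = 66.
Competitive q* = 1264.7059, so Δq = 264.7059; wedge = 84 − 66 = 18.
The triangle = ½ × 264.7059 × 18 = $2382.35 thousand.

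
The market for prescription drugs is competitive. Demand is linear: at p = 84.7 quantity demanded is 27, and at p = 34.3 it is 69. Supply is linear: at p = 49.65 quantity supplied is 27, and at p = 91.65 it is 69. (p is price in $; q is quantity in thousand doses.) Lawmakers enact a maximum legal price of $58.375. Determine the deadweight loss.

$57.13 thousand

Demand slope = (34.3 − 84.7)/(69 − 27) = −1.2, so p = 117.1 − 1.2q.
Supply slope = (91.65 − 49.65)/(69 − 27) = 1, so p = 22.65 + q.
Competitive equilibrium: 117.1 − 1.2q = 22.65 + q → q* = 42.9318, p* = 65.5818.
At the ceiling p = 58.375, quantity supplied = (58.375 − 22.65)/1 = 35.725.
Willingness to pay at q' = 35.725: 117.1 − 1.2·35.725 = 74.23.
Δq = 42.9318 − 35.725 = 7.2068; wedge = 74.23 − 58.375 = 15.855.
DWL = ½ × 7.2068 × 15.855 = $57.13 thousand.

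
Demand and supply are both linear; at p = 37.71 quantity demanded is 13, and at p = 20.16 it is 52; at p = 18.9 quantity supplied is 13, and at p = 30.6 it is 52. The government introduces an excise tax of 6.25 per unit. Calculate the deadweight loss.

Demand slope = (20.16 − 37.71)/(52 − 13) = −0.45, so p = 43.56 − 0.45q.
Supply slope = (30.6 − 18.9)/(52 − 13) = 0.3, so p = 15 + 0.3q.
Competitive equilibrium: 43.56 − 0.45q = 15 + 0.3q → q* = 38.08, p* = 26.424.
With the tax, the buyer price exceeds the seller price by 6.25: (43.56 − 0.45q) − (15 + 0.3q) = 6.25 → q' = 29.7467.
Δq = 38.08 − 29.7467 = 8.3333; the wedge equals the tax, 6.25.
Deadweight loss = ½ × 8.3333 × 6.25 = 26.04.

26.04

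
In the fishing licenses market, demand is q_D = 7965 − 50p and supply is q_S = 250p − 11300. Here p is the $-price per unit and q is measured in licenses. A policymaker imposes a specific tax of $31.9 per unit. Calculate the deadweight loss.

In inverse form: demand p = 159.3 − 0.02q, supply p = 45.2 + 0.004q.
Competitive equilibrium: 159.3 − 0.02q = 45.2 + 0.004q → q* = 4754.1667, p* = 64.2167.
With the tax, the buyer price exceeds the seller price by 31.9: (159.3 − 0.02q) − (45.2 + 0.004q) = 31.9 → q' = 3425.
Δq = 4754.1667 − 3425 = 1329.1667; the wedge equals the tax, 31.9.
Deadweight loss = ½ × 1329.1667 × 31.9 = $21200.21.

$21200.21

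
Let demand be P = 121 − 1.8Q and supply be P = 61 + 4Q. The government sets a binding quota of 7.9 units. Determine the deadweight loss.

17.33

Competitive equilibrium: 121 − 1.8Q = 61 + 4Q → Q* = 10.3448, P* = 102.3793.
At Q = 7.9: demand price = 121 − 1.8·7.9 = 106.78; supply price = 61 + 4·7.9 = 92.6.
ΔQ = 10.3448 − 7.9 = 2.4448; wedge = 106.78 − 92.6 = 14.18.
Deadweight loss = ½ × 2.4448 × 14.18 = 17.33.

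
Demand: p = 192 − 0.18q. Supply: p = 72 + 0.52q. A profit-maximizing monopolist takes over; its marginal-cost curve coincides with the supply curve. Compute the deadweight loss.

Competitive equilibrium: 192 − 0.18q = 72 + 0.52q → q* = 171.4286, p* = 161.1429.
Marginal revenue: MR = 192 − 0.36q. Set MR = MC: 192 − 0.36q = 72 + 0.52q → q_m = 136.3636.
Price p_m = 192 − 0.18·136.3636 = 167.4546; MC(q_m) = 72 + 0.52·136.3636 = 142.9091.
Competitive q* = 171.4286, so Δq = 35.065; wedge = 167.4546 − 142.9091 = 24.5455.
The triangle = ½ × 35.065 × 24.5455 = 430.34.

430.34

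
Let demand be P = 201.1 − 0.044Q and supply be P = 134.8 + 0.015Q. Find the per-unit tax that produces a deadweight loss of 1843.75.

Competitive equilibrium: 201.1 − 0.044Q = 134.8 + 0.015Q → Q* = 1123.7288, P* = 151.6559.
A tax t gives ΔQ = t/0.059 and wedge t, so DWL = t²/0.118.
t²/0.118 = 1843.75 → t² = 217.5625 → t = 14.75.

14.75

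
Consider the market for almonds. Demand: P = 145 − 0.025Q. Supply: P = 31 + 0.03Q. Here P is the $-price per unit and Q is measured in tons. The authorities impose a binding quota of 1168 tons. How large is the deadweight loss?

$22509.61

Competitive equilibrium: 145 − 0.025Q = 31 + 0.03Q → Q* = 2072.72727, P* = 93.18182.
At Q = 1168: demand price = 145 − 0.025·1168 = 115.8; supply price = 31 + 0.03·1168 = 66.04.
ΔQ = 2072.72727 − 1168 = 904.72727; wedge = 115.8 − 66.04 = 49.76.
Deadweight loss = ½ × 904.72727 × 49.76 = $22509.61.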